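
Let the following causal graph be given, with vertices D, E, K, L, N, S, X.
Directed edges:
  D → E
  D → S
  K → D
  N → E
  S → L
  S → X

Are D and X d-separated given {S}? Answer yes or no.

Bayes-Ball from D | {S} reaches {E,K}.
X ∉ reach(D|{S}) ⇒ D ⊥ X | {S}.

Yes — D ⊥ X | {S}.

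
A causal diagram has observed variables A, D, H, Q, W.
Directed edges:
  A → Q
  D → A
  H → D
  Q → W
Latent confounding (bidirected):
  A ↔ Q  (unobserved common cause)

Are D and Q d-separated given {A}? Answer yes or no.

No — D and Q are d-connected given {A}.

Bayes-Ball from D | {A} reaches {H,Q,W}.
Q ∈ reach(D|{A}) ⇒ D ⊥̸ Q | {A}.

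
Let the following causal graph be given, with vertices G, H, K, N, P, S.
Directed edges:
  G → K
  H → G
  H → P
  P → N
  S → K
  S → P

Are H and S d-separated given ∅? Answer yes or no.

Bayes-Ball from H | ∅ reaches {G,K,N,P}.
S ∉ reach(H|∅) ⇒ H ⊥ S | ∅.

Yes — H ⊥ S | ∅.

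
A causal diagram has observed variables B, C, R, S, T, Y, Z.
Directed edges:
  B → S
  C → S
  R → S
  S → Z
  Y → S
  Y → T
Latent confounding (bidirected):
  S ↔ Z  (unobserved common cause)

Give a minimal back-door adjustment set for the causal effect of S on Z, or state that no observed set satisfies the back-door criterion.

S→Z: no observed back-door set.

desc(S)\{S}={Z}; candidates ⊆ {B,C,R,T,Y}.
S↔Z: latent back-door arc(s) into S.
size 0: {}; under {} S still reaches {B,C,R,T,Y,Z} ∋ Z.
size 1: {B}, {C}, {R} …(+2); under {B} S still reaches {C,R,T,Y,Z} ∋ Z.
size 2: {B,C}, {B,R}, {B,T} …(+7); under {B,C} S still reaches {R,T,Y,Z} ∋ Z.
S↔Z cannot be blocked by any observed set — no back-door set.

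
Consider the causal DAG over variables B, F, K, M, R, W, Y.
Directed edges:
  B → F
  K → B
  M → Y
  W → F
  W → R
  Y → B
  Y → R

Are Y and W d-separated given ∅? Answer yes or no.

Bayes-Ball from Y | ∅ reaches {B,F,M,R}.
W ∉ reach(Y|∅) ⇒ Y ⊥ W | ∅.

Yes — Y ⊥ W | ∅.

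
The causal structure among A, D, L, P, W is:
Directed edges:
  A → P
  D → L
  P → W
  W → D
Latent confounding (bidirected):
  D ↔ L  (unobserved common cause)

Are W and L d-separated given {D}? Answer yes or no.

No — W and L are d-connected given {D}.

Bayes-Ball from W | {D} reaches {A,L,P}.
L ∈ reach(W|{D}) ⇒ W ⊥̸ L | {D}.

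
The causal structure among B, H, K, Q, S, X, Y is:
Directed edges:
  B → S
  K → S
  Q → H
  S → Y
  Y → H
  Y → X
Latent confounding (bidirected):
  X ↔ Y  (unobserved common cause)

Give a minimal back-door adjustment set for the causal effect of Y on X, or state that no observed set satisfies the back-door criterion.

desc(Y)\{Y}={H,X}; candidates ⊆ {B,K,Q,S}.
Y↔X: latent back-door arc(s) into Y.
size 0: {}; under {} Y still reaches {B,K,S,X} ∋ X.
size 1: {B}, {K}, {Q} …(+1); under {B} Y still reaches {K,S,X} ∋ X.
size 2: {B,K}, {B,Q}, {B,S} …(+3); under {B,K} Y still reaches {S,X} ∋ X.
Y↔X cannot be blocked by any observed set — no back-door set.

Y→X: no observed back-door set.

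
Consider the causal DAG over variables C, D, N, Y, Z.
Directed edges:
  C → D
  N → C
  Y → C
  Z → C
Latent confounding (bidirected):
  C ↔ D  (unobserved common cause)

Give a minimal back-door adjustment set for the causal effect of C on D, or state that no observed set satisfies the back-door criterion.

C→D: no observed back-door set.

desc(C)\{C}={D}; candidates ⊆ {N,Y,Z}.
C↔D: latent back-door arc(s) into C.
size 0: {}; under {} C still reaches {D,N,Y,Z} ∋ D.
size 1: {N}, {Y}, {Z}; under {N} C still reaches {D,Y,Z} ∋ D.
size 2: {N,Y}, {N,Z}, {Y,Z}; under {N,Y} C still reaches {D,Z} ∋ D.
C↔D cannot be blocked by any observed set — no back-door set.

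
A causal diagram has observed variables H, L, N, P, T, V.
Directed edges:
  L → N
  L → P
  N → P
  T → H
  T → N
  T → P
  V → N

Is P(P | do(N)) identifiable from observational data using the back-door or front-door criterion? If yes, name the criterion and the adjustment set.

desc(N)\{N}={P}; candidates ⊆ {H,L,T,V}.
size 0: {}; under {} N still reaches {H,L,P,T,V} ∋ P.
size 1: {H}, {L}, {T} …(+1); under {H} N still reaches {L,P,T,V} ∋ P.
{L,T}: N⊥P given {L,T} in G with N→· removed — back-door holds.
P(P|do(N)) = Σ_{L,T} P(P|N,L,T)·P(L,T).

P(P|do(N)): backdoor, adjust for {L, T}.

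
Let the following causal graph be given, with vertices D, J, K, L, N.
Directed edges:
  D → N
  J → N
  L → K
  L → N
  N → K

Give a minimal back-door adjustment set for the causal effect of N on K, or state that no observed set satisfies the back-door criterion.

N→K: minimal back-door set {L}.

desc(N)\{N}={K}; candidates ⊆ {D,J,L}.
size 0: {}; under {} N still reaches {D,J,K,L} ∋ K.
{L}: N⊥K given {L} in G with N→· removed — back-door holds.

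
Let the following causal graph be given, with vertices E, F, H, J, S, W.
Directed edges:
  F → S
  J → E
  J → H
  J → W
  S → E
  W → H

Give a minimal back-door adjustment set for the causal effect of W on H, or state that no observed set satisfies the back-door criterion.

desc(W)\{W}={H}; candidates ⊆ {E,F,J,S}.
size 0: {}; under {} W still reaches {E,H,J} ∋ H.
{J}: W⊥H given {J} in G with W→· removed — back-door holds.

W→H: minimal back-door set {J}.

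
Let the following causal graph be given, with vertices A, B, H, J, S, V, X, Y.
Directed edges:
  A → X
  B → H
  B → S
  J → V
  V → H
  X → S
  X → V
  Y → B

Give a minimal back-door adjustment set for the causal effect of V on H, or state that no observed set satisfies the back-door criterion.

desc(V)\{V}={H}; candidates ⊆ {A,B,J,S,X,Y}.
∅: V⊥H given ∅ in G with V→· removed — back-door holds.

V→H: minimal back-door set ∅.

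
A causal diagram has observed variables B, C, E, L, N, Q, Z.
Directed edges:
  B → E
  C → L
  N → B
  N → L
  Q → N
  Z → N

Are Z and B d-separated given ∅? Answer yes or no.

No — Z and B are d-connected given ∅.

Bayes-Ball from Z | ∅ reaches {B,E,L,N}.
B ∈ reach(Z|∅) ⇒ Z ⊥̸ B | ∅.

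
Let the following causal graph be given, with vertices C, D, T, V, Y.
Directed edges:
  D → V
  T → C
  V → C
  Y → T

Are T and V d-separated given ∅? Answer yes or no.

Bayes-Ball from T | ∅ reaches {C,Y}.
V ∉ reach(T|∅) ⇒ T ⊥ V | ∅.

Yes — T ⊥ V | ∅.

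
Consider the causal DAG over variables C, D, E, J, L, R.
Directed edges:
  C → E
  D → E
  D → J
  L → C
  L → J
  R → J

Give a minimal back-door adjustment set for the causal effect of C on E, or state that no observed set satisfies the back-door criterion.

C→E: minimal back-door set ∅.

desc(C)\{C}={E}; candidates ⊆ {D,J,L,R}.
∅: C⊥E given ∅ in G with C→· removed — back-door holds.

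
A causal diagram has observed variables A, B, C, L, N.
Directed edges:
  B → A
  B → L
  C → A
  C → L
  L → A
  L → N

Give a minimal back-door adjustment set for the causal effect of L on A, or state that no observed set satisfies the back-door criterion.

L→A: minimal back-door set {B, C}.

desc(L)\{L}={A,N}; candidates ⊆ {B,C}.
size 0: {}; under {} L still reaches {A,B,C} ∋ A.
size 1: {B}, {C}; under {B} L still reaches {A,C} ∋ A.
{B,C}: L⊥A given {B,C} in G with L→· removed — back-door holds.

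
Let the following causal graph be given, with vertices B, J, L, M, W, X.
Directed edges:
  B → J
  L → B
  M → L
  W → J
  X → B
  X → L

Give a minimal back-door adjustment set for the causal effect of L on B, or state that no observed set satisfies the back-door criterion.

desc(L)\{L}={B,J}; candidates ⊆ {M,W,X}.
size 0: {}; under {} L still reaches {B,J,M,X} ∋ B.
{X}: L⊥B given {X} in G with L→· removed — back-door holds.

L→B: minimal back-door set {X}.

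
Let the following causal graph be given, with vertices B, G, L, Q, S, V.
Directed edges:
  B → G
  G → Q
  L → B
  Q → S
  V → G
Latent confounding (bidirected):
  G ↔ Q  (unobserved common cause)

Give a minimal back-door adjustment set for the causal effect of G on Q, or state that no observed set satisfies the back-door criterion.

desc(G)\{G}={Q,S}; candidates ⊆ {B,L,V}.
G↔Q: latent back-door arc(s) into G.
size 0: {}; under {} G still reaches {B,L,Q,S,V} ∋ Q.
size 1: {B}, {L}, {V}; under {B} G still reaches {Q,S,V} ∋ Q.
size 2: {B,L}, {B,V}, {L,V}; under {B,L} G still reaches {Q,S,V} ∋ Q.
G↔Q cannot be blocked by any observed set — no back-door set.

G→Q: no observed back-door set.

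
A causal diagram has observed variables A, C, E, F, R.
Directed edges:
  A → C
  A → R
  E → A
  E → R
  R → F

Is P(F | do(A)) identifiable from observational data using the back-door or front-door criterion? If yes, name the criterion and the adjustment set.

P(F|do(A)): backdoor, adjust for {E}.

desc(A)\{A}={C,F,R}; candidates ⊆ {E}.
size 0: {}; under {} A still reaches {E,F,R} ∋ F.
{E}: A⊥F given {E} in G with A→· removed — back-door holds.
P(F|do(A)) = Σ_{E} P(F|A,E)·P(E).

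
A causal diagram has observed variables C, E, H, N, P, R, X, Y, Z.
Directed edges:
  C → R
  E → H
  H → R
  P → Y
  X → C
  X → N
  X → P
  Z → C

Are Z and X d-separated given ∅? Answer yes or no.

Bayes-Ball from Z | ∅ reaches {C,R}.
X ∉ reach(Z|∅) ⇒ Z ⊥ X | ∅.

Yes — Z ⊥ X | ∅.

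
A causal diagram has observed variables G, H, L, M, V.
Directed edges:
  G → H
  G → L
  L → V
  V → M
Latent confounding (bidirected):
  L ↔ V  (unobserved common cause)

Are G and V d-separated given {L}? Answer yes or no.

Bayes-Ball from G | {L} reaches {H,M,V}.
V ∈ reach(G|{L}) ⇒ G ⊥̸ V | {L}.

No — G and V are d-connected given {L}.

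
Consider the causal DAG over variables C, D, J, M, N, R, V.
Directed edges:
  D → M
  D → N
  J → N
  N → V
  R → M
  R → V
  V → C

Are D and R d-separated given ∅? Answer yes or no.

Yes — D ⊥ R | ∅.

Bayes-Ball from D | ∅ reaches {C,M,N,V}.
R ∉ reach(D|∅) ⇒ D ⊥ R | ∅.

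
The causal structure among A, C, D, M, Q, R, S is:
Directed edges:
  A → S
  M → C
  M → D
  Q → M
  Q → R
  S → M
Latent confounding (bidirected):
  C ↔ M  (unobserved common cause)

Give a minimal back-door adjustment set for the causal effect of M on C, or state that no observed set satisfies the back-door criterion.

M→C: no observed back-door set.

desc(M)\{M}={C,D}; candidates ⊆ {A,Q,R,S}.
M↔C: latent back-door arc(s) into M.
size 0: {}; under {} M still reaches {A,C,Q,R,S} ∋ C.
size 1: {A}, {Q}, {R} …(+1); under {A} M still reaches {C,Q,R,S} ∋ C.
size 2: {A,Q}, {A,R}, {A,S} …(+3); under {A,Q} M still reaches {C,S} ∋ C.
M↔C cannot be blocked by any observed set — no back-door set.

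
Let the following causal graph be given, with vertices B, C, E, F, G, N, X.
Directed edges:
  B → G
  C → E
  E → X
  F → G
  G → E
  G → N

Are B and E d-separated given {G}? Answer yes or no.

Bayes-Ball from B | {G} reaches {F}.
E ∉ reach(B|{G}) ⇒ B ⊥ E | {G}.

Yes — B ⊥ E | {G}.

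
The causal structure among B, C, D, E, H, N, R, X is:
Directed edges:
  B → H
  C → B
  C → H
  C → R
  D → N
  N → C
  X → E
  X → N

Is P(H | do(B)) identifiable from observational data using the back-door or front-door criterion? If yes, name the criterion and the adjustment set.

desc(B)\{B}={H}; candidates ⊆ {C,D,E,N,R,X}.
size 0: {}; under {} B still reaches {C,D,E,H,N,R,X} ∋ H.
{C}: B⊥H given {C} in G with B→· removed — back-door holds.
P(H|do(B)) = Σ_{C} P(H|B,C)·P(C).

P(H|do(B)): backdoor, adjust for {C}.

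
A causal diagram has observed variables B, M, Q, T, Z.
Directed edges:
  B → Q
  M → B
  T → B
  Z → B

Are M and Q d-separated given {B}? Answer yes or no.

Yes — M ⊥ Q | {B}.

Bayes-Ball from M | {B} reaches {T,Z}.
Q ∉ reach(M|{B}) ⇒ M ⊥ Q | {B}.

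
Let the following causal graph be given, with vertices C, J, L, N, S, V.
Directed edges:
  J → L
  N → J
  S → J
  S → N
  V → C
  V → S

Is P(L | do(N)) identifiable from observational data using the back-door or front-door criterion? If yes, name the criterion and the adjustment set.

P(L|do(N)): backdoor, adjust for {S}.

desc(N)\{N}={J,L}; candidates ⊆ {C,S,V}.
size 0: {}; under {} N still reaches {C,J,L,S,V} ∋ L.
{S}: N⊥L given {S} in G with N→· removed — back-door holds.
P(L|do(N)) = Σ_{S} P(L|N,S)·P(S).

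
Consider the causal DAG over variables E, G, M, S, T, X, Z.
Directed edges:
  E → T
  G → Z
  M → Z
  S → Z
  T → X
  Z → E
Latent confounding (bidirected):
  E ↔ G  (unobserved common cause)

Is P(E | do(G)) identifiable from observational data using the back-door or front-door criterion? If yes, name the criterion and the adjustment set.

desc(G)\{G}={E,T,X,Z}; candidates ⊆ {M,S}.
G↔E: latent back-door arc(s) into G.
size 0: {}; under {} G still reaches {E,T,X} ∋ E.
size 1: {M}, {S}; under {M} G still reaches {E,T,X} ∋ E.
size 2: {M,S}; under {M,S} G still reaches {E,T,X} ∋ E.
G↔E cannot be blocked by any observed set — no back-door set.
{Z}: (i) intercepts every directed G→E path; (ii) no back-door G→{Z}; (iii) {G} blocks every back-door {Z}→E. Front-door holds.
P(E|do(G)) = Σ_{Z} P(Z|G) Σ_{G'} P(E|Z,G')P(G').

P(E|do(G)): frontdoor, adjust for {Z}.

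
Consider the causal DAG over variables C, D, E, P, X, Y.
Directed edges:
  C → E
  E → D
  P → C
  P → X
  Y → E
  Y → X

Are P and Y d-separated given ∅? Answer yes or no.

Bayes-Ball from P | ∅ reaches {C,D,E,X}.
Y ∉ reach(P|∅) ⇒ P ⊥ Y | ∅.

Yes — P ⊥ Y | ∅.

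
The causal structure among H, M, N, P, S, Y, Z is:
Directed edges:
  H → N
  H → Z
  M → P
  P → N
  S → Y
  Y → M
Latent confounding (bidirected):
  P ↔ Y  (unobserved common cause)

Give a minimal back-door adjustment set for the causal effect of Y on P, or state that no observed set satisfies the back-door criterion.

Y→P: no observed back-door set.

desc(Y)\{Y}={M,N,P}; candidates ⊆ {H,S,Z}.
Y↔P: latent back-door arc(s) into Y.
size 0: {}; under {} Y still reaches {N,P,S} ∋ P.
size 1: {H}, {S}, {Z}; under {H} Y still reaches {N,P,S} ∋ P.
size 2: {H,S}, {H,Z}, {S,Z}; under {H,S} Y still reaches {N,P} ∋ P.
Y↔P cannot be blocked by any observed set — no back-door set.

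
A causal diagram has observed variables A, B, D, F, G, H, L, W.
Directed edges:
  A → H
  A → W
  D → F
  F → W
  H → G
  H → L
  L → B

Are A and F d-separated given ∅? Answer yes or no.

Yes — A ⊥ F | ∅.

Bayes-Ball from A | ∅ reaches {B,G,H,L,W}.
F ∉ reach(A|∅) ⇒ A ⊥ F | ∅.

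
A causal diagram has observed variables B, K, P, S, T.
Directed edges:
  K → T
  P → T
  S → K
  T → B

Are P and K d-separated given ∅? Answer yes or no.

Yes — P ⊥ K | ∅.

Bayes-Ball from P | ∅ reaches {B,T}.
K ∉ reach(P|∅) ⇒ P ⊥ K | ∅.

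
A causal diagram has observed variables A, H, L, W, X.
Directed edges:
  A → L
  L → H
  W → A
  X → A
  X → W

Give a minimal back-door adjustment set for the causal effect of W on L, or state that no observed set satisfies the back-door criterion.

desc(W)\{W}={A,H,L}; candidates ⊆ {X}.
size 0: {}; under {} W still reaches {A,H,L,X} ∋ L.
{X}: W⊥L given {X} in G with W→· removed — back-door holds.

W→L: minimal back-door set {X}.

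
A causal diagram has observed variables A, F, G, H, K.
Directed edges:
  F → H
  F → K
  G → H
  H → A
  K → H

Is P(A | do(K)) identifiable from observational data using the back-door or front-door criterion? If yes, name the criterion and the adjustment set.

desc(K)\{K}={A,H}; candidates ⊆ {F,G}.
size 0: {}; under {} K still reaches {A,F,H} ∋ A.
{F}: K⊥A given {F} in G with K→· removed — back-door holds.
P(A|do(K)) = Σ_{F} P(A|K,F)·P(F).

P(A|do(K)): backdoor, adjust for {F}.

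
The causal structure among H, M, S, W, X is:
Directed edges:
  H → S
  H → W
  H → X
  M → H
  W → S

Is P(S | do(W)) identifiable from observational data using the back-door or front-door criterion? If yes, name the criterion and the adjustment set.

desc(W)\{W}={S}; candidates ⊆ {H,M,X}.
size 0: {}; under {} W still reaches {H,M,S,X} ∋ S.
{H}: W⊥S given {H} in G with W→· removed — back-door holds.
P(S|do(W)) = Σ_{H} P(S|W,H)·P(H).

P(S|do(W)): backdoor, adjust for {H}.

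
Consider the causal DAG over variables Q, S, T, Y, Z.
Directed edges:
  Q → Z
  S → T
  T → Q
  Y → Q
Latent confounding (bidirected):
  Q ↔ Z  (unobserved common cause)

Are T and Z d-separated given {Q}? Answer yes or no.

No — T and Z are d-connected given {Q}.

Bayes-Ball from T | {Q} reaches {S,Y,Z}.
Z ∈ reach(T|{Q}) ⇒ T ⊥̸ Z | {Q}.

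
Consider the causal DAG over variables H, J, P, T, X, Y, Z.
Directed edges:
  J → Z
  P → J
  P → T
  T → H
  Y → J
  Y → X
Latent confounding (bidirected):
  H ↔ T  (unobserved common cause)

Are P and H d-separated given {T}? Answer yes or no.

Bayes-Ball from P | {T} reaches {H,J,Z}.
H ∈ reach(P|{T}) ⇒ P ⊥̸ H | {T}.

No — P and H are d-connected given {T}.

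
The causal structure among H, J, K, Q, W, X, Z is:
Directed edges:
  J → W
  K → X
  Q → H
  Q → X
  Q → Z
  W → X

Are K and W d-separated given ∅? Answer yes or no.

Bayes-Ball from K | ∅ reaches {X}.
W ∉ reach(K|∅) ⇒ K ⊥ W | ∅.

Yes — K ⊥ W | ∅.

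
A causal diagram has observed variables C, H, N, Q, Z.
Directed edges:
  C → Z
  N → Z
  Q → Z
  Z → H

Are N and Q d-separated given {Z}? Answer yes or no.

No — N and Q are d-connected given {Z}.

Bayes-Ball from N | {Z} reaches {C,Q}.
Q ∈ reach(N|{Z}) ⇒ N ⊥̸ Q | {Z}.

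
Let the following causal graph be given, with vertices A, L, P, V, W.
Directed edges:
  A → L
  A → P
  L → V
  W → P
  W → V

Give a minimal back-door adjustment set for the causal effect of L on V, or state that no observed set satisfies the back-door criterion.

L→V: minimal back-door set ∅.

desc(L)\{L}={V}; candidates ⊆ {A,P,W}.
∅: L⊥V given ∅ in G with L→· removed — back-door holds.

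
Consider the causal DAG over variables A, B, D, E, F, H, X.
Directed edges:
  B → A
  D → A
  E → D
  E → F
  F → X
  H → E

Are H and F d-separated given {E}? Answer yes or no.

Bayes-Ball from H | {E} reaches ∅.
F ∉ reach(H|{E}) ⇒ H ⊥ F | {E}.

Yes — H ⊥ F | {E}.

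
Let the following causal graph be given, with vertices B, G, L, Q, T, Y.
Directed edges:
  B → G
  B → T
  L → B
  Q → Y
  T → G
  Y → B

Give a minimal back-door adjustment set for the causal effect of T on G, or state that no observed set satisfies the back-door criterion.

T→G: minimal back-door set {B}.

desc(T)\{T}={G}; candidates ⊆ {B,L,Q,Y}.
size 0: {}; under {} T still reaches {B,G,L,Q,Y} ∋ G.
{B}: T⊥G given {B} in G with T→· removed — back-door holds.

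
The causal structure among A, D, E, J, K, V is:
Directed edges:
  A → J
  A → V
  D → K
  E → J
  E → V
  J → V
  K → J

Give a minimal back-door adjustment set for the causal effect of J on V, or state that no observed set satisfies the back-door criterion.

J→V: minimal back-door set {A, E}.

desc(J)\{J}={V}; candidates ⊆ {A,D,E,K}.
size 0: {}; under {} J still reaches {A,D,E,K,V} ∋ V.
size 1: {A}, {D}, {E} …(+1); under {A} J still reaches {D,E,K,V} ∋ V.
{A,E}: J⊥V given {A,E} in G with J→· removed — back-door holds.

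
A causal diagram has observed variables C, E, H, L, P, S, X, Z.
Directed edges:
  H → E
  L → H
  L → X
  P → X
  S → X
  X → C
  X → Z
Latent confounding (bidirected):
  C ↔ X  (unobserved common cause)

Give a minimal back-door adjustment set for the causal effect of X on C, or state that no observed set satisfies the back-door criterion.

desc(X)\{X}={C,Z}; candidates ⊆ {E,H,L,P,S}.
X↔C: latent back-door arc(s) into X.
size 0: {}; under {} X still reaches {C,E,H,L,P,S} ∋ C.
size 1: {E}, {H}, {L} …(+2); under {E} X still reaches {C,H,L,P,S} ∋ C.
size 2: {E,H}, {E,L}, {E,P} …(+7); under {E,H} X still reaches {C,L,P,S} ∋ C.
X↔C cannot be blocked by any observed set — no back-door set.

X→C: no observed back-door set.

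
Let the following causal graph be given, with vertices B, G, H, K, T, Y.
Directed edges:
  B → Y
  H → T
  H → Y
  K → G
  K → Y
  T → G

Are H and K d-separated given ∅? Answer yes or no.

Bayes-Ball from H | ∅ reaches {G,T,Y}.
K ∉ reach(H|∅) ⇒ H ⊥ K | ∅.

Yes — H ⊥ K | ∅.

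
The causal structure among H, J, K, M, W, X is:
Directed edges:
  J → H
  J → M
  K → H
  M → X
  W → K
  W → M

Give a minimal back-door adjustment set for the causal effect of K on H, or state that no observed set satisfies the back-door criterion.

K→H: minimal back-door set ∅.

desc(K)\{K}={H}; candidates ⊆ {J,M,W,X}.
∅: K⊥H given ∅ in G with K→· removed — back-door holds.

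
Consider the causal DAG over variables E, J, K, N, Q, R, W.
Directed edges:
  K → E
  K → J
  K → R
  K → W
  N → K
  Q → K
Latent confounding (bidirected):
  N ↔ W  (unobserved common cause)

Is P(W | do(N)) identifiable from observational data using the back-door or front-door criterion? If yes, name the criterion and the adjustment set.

desc(N)\{N}={E,J,K,R,W}; candidates ⊆ {Q}.
N↔W: latent back-door arc(s) into N.
size 0: {}; under {} N still reaches {W} ∋ W.
size 1: {Q}; under {Q} N still reaches {W} ∋ W.
N↔W cannot be blocked by any observed set — no back-door set.
{K}: (i) intercepts every directed N→W path; (ii) no back-door N→{K}; (iii) {N} blocks every back-door {K}→W. Front-door holds.
P(W|do(N)) = Σ_{K} P(K|N) Σ_{N'} P(W|K,N')P(N').

P(W|do(N)): frontdoor, adjust for {K}.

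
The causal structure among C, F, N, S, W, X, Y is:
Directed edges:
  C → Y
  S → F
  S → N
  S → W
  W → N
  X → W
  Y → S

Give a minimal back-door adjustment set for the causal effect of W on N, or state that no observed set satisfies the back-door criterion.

desc(W)\{W}={N}; candidates ⊆ {C,F,S,X,Y}.
size 0: {}; under {} W still reaches {C,F,N,S,X,Y} ∋ N.
{S}: W⊥N given {S} in G with W→· removed — back-door holds.

W→N: minimal back-door set {S}.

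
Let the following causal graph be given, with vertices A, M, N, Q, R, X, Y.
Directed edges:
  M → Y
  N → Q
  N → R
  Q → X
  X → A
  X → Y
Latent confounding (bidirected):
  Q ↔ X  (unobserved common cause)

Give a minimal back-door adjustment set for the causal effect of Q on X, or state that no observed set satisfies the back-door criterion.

desc(Q)\{Q}={A,X,Y}; candidates ⊆ {M,N,R}.
Q↔X: latent back-door arc(s) into Q.
size 0: {}; under {} Q still reaches {A,N,R,X,Y} ∋ X.
size 1: {M}, {N}, {R}; under {M} Q still reaches {A,N,R,X,Y} ∋ X.
size 2: {M,N}, {M,R}, {N,R}; under {M,N} Q still reaches {A,X,Y} ∋ X.
Q↔X cannot be blocked by any observed set — no back-door set.

Q→X: no observed back-door set.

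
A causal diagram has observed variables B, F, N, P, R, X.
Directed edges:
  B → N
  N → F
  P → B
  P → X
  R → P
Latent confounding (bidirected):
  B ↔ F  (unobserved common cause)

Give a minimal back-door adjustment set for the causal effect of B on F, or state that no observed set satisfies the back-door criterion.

desc(B)\{B}={F,N}; candidates ⊆ {P,R,X}.
B↔F: latent back-door arc(s) into B.
size 0: {}; under {} B still reaches {F,P,R,X} ∋ F.
size 1: {P}, {R}, {X}; under {P} B still reaches {F} ∋ F.
size 2: {P,R}, {P,X}, {R,X}; under {P,R} B still reaches {F} ∋ F.
B↔F cannot be blocked by any observed set — no back-door set.

B→F: no observed back-door set.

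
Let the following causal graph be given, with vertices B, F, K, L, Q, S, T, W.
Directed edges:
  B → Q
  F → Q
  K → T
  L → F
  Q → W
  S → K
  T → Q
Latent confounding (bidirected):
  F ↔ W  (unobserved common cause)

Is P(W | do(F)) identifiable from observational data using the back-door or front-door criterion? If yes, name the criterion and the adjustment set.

desc(F)\{F}={Q,W}; candidates ⊆ {B,K,L,S,T}.
F↔W: latent back-door arc(s) into F.
size 0: {}; under {} F still reaches {L,W} ∋ W.
size 1: {B}, {K}, {L} …(+2); under {B} F still reaches {L,W} ∋ W.
size 2: {B,K}, {B,L}, {B,S} …(+7); under {B,K} F still reaches {L,W} ∋ W.
F↔W cannot be blocked by any observed set — no back-door set.
{Q}: (i) intercepts every directed F→W path; (ii) no back-door F→{Q}; (iii) {F} blocks every back-door {Q}→W. Front-door holds.
P(W|do(F)) = Σ_{Q} P(Q|F) Σ_{F'} P(W|Q,F')P(F').

P(W|do(F)): frontdoor, adjust for {Q}.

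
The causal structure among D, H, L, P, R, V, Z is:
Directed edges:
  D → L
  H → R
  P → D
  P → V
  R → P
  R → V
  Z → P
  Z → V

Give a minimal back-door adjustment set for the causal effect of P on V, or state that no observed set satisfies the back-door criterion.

P→V: minimal back-door set {R, Z}.

desc(P)\{P}={D,L,V}; candidates ⊆ {H,R,Z}.
size 0: {}; under {} P still reaches {H,R,V,Z} ∋ V.
size 1: {H}, {R}, {Z}; under {H} P still reaches {R,V,Z} ∋ V.
{R,Z}: P⊥V given {R,Z} in G with P→· removed — back-door holds.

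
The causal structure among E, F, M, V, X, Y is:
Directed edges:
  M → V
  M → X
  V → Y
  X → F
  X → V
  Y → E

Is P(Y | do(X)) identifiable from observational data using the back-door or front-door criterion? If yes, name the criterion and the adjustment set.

P(Y|do(X)): backdoor, adjust for {M}.

desc(X)\{X}={E,F,V,Y}; candidates ⊆ {M}.
size 0: {}; under {} X still reaches {E,M,V,Y} ∋ Y.
{M}: X⊥Y given {M} in G with X→· removed — back-door holds.
P(Y|do(X)) = Σ_{M} P(Y|X,M)·P(M).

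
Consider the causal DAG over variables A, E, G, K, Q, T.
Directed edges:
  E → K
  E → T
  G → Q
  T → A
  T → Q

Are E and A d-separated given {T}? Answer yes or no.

Yes — E ⊥ A | {T}.

Bayes-Ball from E | {T} reaches {K}.
A ∉ reach(E|{T}) ⇒ E ⊥ A | {T}.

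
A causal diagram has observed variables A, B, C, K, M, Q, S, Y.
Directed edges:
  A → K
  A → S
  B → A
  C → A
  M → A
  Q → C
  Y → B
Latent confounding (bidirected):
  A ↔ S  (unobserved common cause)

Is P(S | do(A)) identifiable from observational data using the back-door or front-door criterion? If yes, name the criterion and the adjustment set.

desc(A)\{A}={K,S}; candidates ⊆ {B,C,M,Q,Y}.
A↔S: latent back-door arc(s) into A.
size 0: {}; under {} A still reaches {B,C,M,Q,S,Y} ∋ S.
size 1: {B}, {C}, {M} …(+2); under {B} A still reaches {C,M,Q,S} ∋ S.
size 2: {B,C}, {B,M}, {B,Q} …(+7); under {B,C} A still reaches {M,S} ∋ S.
A↔S cannot be blocked by any observed set — no back-door set.
No mediator lies on a directed A→…→S path.
Neither criterion identifies P(S|do(A)) in this graph.

P(S|do(A)): not identifiable (no BD/FD set).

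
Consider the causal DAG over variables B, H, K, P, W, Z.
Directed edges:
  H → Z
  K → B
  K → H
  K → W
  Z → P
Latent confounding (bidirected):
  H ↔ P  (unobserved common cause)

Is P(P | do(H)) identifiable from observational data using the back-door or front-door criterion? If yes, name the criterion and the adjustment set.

P(P|do(H)): frontdoor, adjust for {Z}.

desc(H)\{H}={P,Z}; candidates ⊆ {B,K,W}.
H↔P: latent back-door arc(s) into H.
size 0: {}; under {} H still reaches {B,K,P,W} ∋ P.
size 1: {B}, {K}, {W}; under {B} H still reaches {K,P,W} ∋ P.
size 2: {B,K}, {B,W}, {K,W}; under {B,K} H still reaches {P} ∋ P.
H↔P cannot be blocked by any observed set — no back-door set.
{Z}: (i) intercepts every directed H→P path; (ii) no back-door H→{Z}; (iii) {H} blocks every back-door {Z}→P. Front-door holds.
P(P|do(H)) = Σ_{Z} P(Z|H) Σ_{H'} P(P|Z,H')P(H').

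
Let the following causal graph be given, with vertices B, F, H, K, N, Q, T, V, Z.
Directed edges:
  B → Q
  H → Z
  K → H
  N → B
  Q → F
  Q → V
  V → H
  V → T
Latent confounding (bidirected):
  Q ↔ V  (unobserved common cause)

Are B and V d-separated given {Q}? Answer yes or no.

Bayes-Ball from B | {Q} reaches {H,N,T,V,Z}.
V ∈ reach(B|{Q}) ⇒ B ⊥̸ V | {Q}.

No — B and V are d-connected given {Q}.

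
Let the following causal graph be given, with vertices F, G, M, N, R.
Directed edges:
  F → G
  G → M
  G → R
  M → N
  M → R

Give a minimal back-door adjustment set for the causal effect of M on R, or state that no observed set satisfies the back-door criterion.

M→R: minimal back-door set {G}.

desc(M)\{M}={N,R}; candidates ⊆ {F,G}.
size 0: {}; under {} M still reaches {F,G,R} ∋ R.
{G}: M⊥R given {G} in G with M→· removed — back-door holds.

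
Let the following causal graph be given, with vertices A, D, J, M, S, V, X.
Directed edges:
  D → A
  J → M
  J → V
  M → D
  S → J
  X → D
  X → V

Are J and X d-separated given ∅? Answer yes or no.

Bayes-Ball from J | ∅ reaches {A,D,M,S,V}.
X ∉ reach(J|∅) ⇒ J ⊥ X | ∅.

Yes — J ⊥ X | ∅.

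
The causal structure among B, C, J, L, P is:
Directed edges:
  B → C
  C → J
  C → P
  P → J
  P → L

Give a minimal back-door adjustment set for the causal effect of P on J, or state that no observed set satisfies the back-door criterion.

P→J: minimal back-door set {C}.

desc(P)\{P}={J,L}; candidates ⊆ {B,C}.
size 0: {}; under {} P still reaches {B,C,J} ∋ J.
{C}: P⊥J given {C} in G with P→· removed — back-door holds.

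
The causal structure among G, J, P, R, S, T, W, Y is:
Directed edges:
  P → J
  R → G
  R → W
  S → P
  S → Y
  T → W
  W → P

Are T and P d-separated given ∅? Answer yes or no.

Bayes-Ball from T | ∅ reaches {J,P,W}.
P ∈ reach(T|∅) ⇒ T ⊥̸ P | ∅.

No — T and P are d-connected given ∅.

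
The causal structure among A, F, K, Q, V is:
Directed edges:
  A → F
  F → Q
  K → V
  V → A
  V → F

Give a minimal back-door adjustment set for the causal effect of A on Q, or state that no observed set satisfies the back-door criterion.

A→Q: minimal back-door set {V}.

desc(A)\{A}={F,Q}; candidates ⊆ {K,V}.
size 0: {}; under {} A still reaches {F,K,Q,V} ∋ Q.
{V}: A⊥Q given {V} in G with A→· removed — back-door holds.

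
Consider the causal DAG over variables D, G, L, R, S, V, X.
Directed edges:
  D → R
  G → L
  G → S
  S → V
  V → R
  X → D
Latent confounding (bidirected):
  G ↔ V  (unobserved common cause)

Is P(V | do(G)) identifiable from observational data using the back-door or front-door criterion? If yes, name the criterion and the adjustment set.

P(V|do(G)): frontdoor, adjust for {S}.

desc(G)\{G}={L,R,S,V}; candidates ⊆ {D,X}.
G↔V: latent back-door arc(s) into G.
size 0: {}; under {} G still reaches {R,V} ∋ V.
size 1: {D}, {X}; under {D} G still reaches {R,V} ∋ V.
size 2: {D,X}; under {D,X} G still reaches {R,V} ∋ V.
G↔V cannot be blocked by any observed set — no back-door set.
{S}: (i) intercepts every directed G→V path; (ii) no back-door G→{S}; (iii) {G} blocks every back-door {S}→V. Front-door holds.
P(V|do(G)) = Σ_{S} P(S|G) Σ_{G'} P(V|S,G')P(G').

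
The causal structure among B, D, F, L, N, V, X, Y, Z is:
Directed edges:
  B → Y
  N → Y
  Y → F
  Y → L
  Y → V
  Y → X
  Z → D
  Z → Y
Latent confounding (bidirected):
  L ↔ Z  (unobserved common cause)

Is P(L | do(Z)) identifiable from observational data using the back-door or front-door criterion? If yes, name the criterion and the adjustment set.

P(L|do(Z)): frontdoor, adjust for {Y}.

desc(Z)\{Z}={D,F,L,V,X,Y}; candidates ⊆ {B,N}.
Z↔L: latent back-door arc(s) into Z.
size 0: {}; under {} Z still reaches {L} ∋ L.
size 1: {B}, {N}; under {B} Z still reaches {L} ∋ L.
size 2: {B,N}; under {B,N} Z still reaches {L} ∋ L.
Z↔L cannot be blocked by any observed set — no back-door set.
{Y}: (i) intercepts every directed Z→L path; (ii) no back-door Z→{Y}; (iii) {Z} blocks every back-door {Y}→L. Front-door holds.
P(L|do(Z)) = Σ_{Y} P(Y|Z) Σ_{Z'} P(L|Y,Z')P(Z').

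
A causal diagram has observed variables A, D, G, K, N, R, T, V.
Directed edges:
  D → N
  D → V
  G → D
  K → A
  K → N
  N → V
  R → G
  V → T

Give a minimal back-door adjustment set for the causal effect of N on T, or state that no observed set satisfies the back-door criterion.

N→T: minimal back-door set {D}.

desc(N)\{N}={T,V}; candidates ⊆ {A,D,G,K,R}.
size 0: {}; under {} N still reaches {A,D,G,K,R,T,V} ∋ T.
{D}: N⊥T given {D} in G with N→· removed — back-door holds.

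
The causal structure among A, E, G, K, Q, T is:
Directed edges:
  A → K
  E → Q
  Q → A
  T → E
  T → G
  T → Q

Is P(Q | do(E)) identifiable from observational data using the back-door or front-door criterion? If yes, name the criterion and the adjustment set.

desc(E)\{E}={A,K,Q}; candidates ⊆ {G,T}.
size 0: {}; under {} E still reaches {A,G,K,Q,T} ∋ Q.
{T}: E⊥Q given {T} in G with E→· removed — back-door holds.
P(Q|do(E)) = Σ_{T} P(Q|E,T)·P(T).

P(Q|do(E)): backdoor, adjust for {T}.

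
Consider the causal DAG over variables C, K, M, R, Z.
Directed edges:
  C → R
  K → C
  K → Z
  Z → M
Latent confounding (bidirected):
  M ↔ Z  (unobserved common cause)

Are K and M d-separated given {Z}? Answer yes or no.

Bayes-Ball from K | {Z} reaches {C,M,R}.
M ∈ reach(K|{Z}) ⇒ K ⊥̸ M | {Z}.

No — K and M are d-connected given {Z}.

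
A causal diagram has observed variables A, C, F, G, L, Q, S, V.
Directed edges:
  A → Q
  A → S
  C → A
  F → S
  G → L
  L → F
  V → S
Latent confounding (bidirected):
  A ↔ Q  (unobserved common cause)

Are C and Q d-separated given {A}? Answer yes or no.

No — C and Q are d-connected given {A}.

Bayes-Ball from C | {A} reaches {Q}.
Q ∈ reach(C|{A}) ⇒ C ⊥̸ Q | {A}.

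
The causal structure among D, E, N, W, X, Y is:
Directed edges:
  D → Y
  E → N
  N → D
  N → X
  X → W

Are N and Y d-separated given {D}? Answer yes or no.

Yes — N ⊥ Y | {D}.

Bayes-Ball from N | {D} reaches {E,W,X}.
Y ∉ reach(N|{D}) ⇒ N ⊥ Y | {D}.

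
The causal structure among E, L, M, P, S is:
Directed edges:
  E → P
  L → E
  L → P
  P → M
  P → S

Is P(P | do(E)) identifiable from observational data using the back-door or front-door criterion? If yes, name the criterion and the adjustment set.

P(P|do(E)): backdoor, adjust for {L}.

desc(E)\{E}={M,P,S}; candidates ⊆ {L}.
size 0: {}; under {} E still reaches {L,M,P,S} ∋ P.
{L}: E⊥P given {L} in G with E→· removed — back-door holds.
P(P|do(E)) = Σ_{L} P(P|E,L)·P(L).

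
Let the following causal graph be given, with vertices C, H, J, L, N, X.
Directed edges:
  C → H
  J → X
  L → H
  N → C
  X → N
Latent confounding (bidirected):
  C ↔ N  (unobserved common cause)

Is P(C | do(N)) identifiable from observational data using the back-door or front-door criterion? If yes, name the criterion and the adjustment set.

desc(N)\{N}={C,H}; candidates ⊆ {J,L,X}.
N↔C: latent back-door arc(s) into N.
size 0: {}; under {} N still reaches {C,H,J,X} ∋ C.
size 1: {J}, {L}, {X}; under {J} N still reaches {C,H,X} ∋ C.
size 2: {J,L}, {J,X}, {L,X}; under {J,L} N still reaches {C,H,X} ∋ C.
N↔C cannot be blocked by any observed set — no back-door set.
No mediator lies on a directed N→…→C path.
Neither criterion identifies P(C|do(N)) in this graph.

P(C|do(N)): not identifiable (no BD/FD set).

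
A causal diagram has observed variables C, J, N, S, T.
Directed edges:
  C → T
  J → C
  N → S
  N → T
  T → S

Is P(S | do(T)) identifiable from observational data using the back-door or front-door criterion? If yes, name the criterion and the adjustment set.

P(S|do(T)): backdoor, adjust for {N}.

desc(T)\{T}={S}; candidates ⊆ {C,J,N}.
size 0: {}; under {} T still reaches {C,J,N,S} ∋ S.
{N}: T⊥S given {N} in G with T→· removed — back-door holds.
P(S|do(T)) = Σ_{N} P(S|T,N)·P(N).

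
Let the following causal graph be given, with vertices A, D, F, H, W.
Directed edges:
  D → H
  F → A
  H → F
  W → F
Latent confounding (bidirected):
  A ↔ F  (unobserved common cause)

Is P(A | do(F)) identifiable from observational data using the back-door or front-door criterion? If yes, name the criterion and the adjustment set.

desc(F)\{F}={A}; candidates ⊆ {D,H,W}.
F↔A: latent back-door arc(s) into F.
size 0: {}; under {} F still reaches {A,D,H,W} ∋ A.
size 1: {D}, {H}, {W}; under {D} F still reaches {A,H,W} ∋ A.
size 2: {D,H}, {D,W}, {H,W}; under {D,H} F still reaches {A,W} ∋ A.
F↔A cannot be blocked by any observed set — no back-door set.
No mediator lies on a directed F→…→A path.
Neither criterion identifies P(A|do(F)) in this graph.

P(A|do(F)): not identifiable (no BD/FD set).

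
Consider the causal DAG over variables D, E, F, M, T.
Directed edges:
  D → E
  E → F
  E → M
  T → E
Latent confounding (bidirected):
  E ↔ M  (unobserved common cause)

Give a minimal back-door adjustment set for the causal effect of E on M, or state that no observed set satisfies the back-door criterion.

desc(E)\{E}={F,M}; candidates ⊆ {D,T}.
E↔M: latent back-door arc(s) into E.
size 0: {}; under {} E still reaches {D,M,T} ∋ M.
size 1: {D}, {T}; under {D} E still reaches {M,T} ∋ M.
size 2: {D,T}; under {D,T} E still reaches {M} ∋ M.
E↔M cannot be blocked by any observed set — no back-door set.

E→M: no observed back-door set.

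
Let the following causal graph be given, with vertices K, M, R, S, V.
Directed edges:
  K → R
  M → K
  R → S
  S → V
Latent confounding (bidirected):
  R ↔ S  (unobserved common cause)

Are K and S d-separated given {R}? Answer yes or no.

Bayes-Ball from K | {R} reaches {M,S,V}.
S ∈ reach(K|{R}) ⇒ K ⊥̸ S | {R}.

No — K and S are d-connected given {R}.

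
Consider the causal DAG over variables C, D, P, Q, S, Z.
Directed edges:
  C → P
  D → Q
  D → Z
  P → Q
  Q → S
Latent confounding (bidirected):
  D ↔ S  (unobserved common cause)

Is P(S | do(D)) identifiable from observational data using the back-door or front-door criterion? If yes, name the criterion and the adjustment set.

P(S|do(D)): frontdoor, adjust for {Q}.

desc(D)\{D}={Q,S,Z}; candidates ⊆ {C,P}.
D↔S: latent back-door arc(s) into D.
size 0: {}; under {} D still reaches {S} ∋ S.
size 1: {C}, {P}; under {C} D still reaches {S} ∋ S.
size 2: {C,P}; under {C,P} D still reaches {S} ∋ S.
D↔S cannot be blocked by any observed set — no back-door set.
{Q}: (i) intercepts every directed D→S path; (ii) no back-door D→{Q}; (iii) {D} blocks every back-door {Q}→S. Front-door holds.
P(S|do(D)) = Σ_{Q} P(Q|D) Σ_{D'} P(S|Q,D')P(D').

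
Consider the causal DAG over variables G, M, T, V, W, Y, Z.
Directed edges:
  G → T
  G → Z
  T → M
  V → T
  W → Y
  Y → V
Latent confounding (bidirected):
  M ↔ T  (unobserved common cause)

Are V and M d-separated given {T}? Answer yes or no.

No — V and M are d-connected given {T}.

Bayes-Ball from V | {T} reaches {G,M,W,Y,Z}.
M ∈ reach(V|{T}) ⇒ V ⊥̸ M | {T}.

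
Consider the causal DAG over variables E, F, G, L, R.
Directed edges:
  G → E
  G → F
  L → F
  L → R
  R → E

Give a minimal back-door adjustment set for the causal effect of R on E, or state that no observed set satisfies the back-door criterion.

R→E: minimal back-door set ∅.

desc(R)\{R}={E}; candidates ⊆ {F,G,L}.
∅: R⊥E given ∅ in G with R→· removed — back-door holds.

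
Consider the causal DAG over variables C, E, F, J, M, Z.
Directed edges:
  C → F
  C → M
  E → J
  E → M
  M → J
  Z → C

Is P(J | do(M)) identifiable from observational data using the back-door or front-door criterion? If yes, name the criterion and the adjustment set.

P(J|do(M)): backdoor, adjust for {E}.

desc(M)\{M}={J}; candidates ⊆ {C,E,F,Z}.
size 0: {}; under {} M still reaches {C,E,F,J,Z} ∋ J.
{E}: M⊥J given {E} in G with M→· removed — back-door holds.
P(J|do(M)) = Σ_{E} P(J|M,E)·P(E).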